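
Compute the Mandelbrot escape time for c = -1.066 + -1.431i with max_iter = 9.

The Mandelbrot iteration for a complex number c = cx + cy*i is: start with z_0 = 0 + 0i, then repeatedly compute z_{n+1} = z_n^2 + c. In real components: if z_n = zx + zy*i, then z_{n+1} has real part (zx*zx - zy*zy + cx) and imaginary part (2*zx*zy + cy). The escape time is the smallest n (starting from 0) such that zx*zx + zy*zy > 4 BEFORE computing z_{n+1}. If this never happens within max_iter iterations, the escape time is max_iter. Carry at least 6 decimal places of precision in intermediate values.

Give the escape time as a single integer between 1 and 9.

z_0 = 0 + 0i, c = -1.0660 + -1.4310i
Iter 1: z = -1.0660 + -1.4310i, |z|^2 = 3.1841
Iter 2: z = -1.9774 + 1.6199i, |z|^2 = 6.5342
Escaped at iteration 2

Answer: 2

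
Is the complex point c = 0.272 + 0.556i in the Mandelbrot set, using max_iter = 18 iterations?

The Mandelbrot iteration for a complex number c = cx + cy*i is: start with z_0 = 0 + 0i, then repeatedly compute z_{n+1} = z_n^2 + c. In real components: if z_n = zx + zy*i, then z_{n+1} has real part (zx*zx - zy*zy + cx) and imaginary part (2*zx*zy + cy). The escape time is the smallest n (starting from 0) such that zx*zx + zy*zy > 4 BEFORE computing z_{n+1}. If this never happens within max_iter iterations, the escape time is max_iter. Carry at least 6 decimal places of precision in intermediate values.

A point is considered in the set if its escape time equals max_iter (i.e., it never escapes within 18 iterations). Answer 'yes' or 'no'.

z_0 = 0 + 0i, c = 0.2720 + 0.5560i
Iter 1: z = 0.2720 + 0.5560i, |z|^2 = 0.3831
Iter 2: z = 0.0368 + 0.8585i, |z|^2 = 0.7383
Iter 3: z = -0.4636 + 0.6193i, |z|^2 = 0.5984
Iter 4: z = 0.1034 + -0.0182i, |z|^2 = 0.0110
Iter 5: z = 0.2824 + 0.5522i, |z|^2 = 0.3847
Iter 6: z = 0.0468 + 0.8679i, |z|^2 = 0.7554
Iter 7: z = -0.4790 + 0.6372i, |z|^2 = 0.6354
Iter 8: z = 0.0955 + -0.0544i, |z|^2 = 0.0121
Iter 9: z = 0.2782 + 0.5456i, |z|^2 = 0.3751
Iter 10: z = 0.0517 + 0.8595i, |z|^2 = 0.7415
Iter 11: z = -0.4641 + 0.6448i, |z|^2 = 0.6312
Iter 12: z = 0.0716 + -0.0426i, |z|^2 = 0.0069
Iter 13: z = 0.2753 + 0.5499i, |z|^2 = 0.3782
Iter 14: z = 0.0454 + 0.8588i, |z|^2 = 0.7396
Iter 15: z = -0.4635 + 0.6340i, |z|^2 = 0.6167
Iter 16: z = 0.0849 + -0.0317i, |z|^2 = 0.0082
Iter 17: z = 0.2782 + 0.5506i, |z|^2 = 0.3806
Did not escape in 18 iterations → in set

Answer: yes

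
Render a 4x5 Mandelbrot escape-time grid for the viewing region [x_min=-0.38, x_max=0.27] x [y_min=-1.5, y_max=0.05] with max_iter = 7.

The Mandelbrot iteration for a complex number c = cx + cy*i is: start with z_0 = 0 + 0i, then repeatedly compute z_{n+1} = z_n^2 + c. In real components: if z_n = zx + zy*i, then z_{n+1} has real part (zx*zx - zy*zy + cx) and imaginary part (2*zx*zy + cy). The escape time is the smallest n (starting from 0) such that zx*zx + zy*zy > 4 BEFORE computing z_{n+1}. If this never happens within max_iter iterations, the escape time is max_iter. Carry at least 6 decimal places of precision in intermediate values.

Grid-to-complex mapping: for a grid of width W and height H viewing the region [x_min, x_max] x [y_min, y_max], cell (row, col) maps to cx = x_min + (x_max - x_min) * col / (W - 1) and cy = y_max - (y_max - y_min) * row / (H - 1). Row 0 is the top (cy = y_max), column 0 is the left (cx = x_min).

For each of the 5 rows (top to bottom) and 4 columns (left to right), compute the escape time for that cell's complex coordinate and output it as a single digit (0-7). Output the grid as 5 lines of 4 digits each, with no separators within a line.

(row=0, col=0): c = -0.3800 + 0.0500i → escape time 7
(row=0, col=1): c = -0.1633 + 0.0500i → escape time 7
(row=0, col=2): c = 0.0533 + 0.0500i → escape time 7
(row=0, col=3): c = 0.2700 + 0.0500i → escape time 7
(row=1, col=0): c = -0.3800 + -0.3375i → escape time 7
(row=1, col=1): c = -0.1633 + -0.3375i → escape time 7
(row=1, col=2): c = 0.0533 + -0.3375i → escape time 7
(row=1, col=3): c = 0.2700 + -0.3375i → escape time 7
(row=2, col=0): c = -0.3800 + -0.7250i → escape time 7
(row=2, col=1): c = -0.1633 + -0.7250i → escape time 7
(row=2, col=2): c = 0.0533 + -0.7250i → escape time 7
(row=2, col=3): c = 0.2700 + -0.7250i → escape time 6
(row=3, col=0): c = -0.3800 + -1.1125i → escape time 4
(row=3, col=1): c = -0.1633 + -1.1125i → escape time 7
(row=3, col=2): c = 0.0533 + -1.1125i → escape time 4
(row=3, col=3): c = 0.2700 + -1.1125i → escape time 3
(row=4, col=0): c = -0.3800 + -1.5000i → escape time 2
(row=4, col=1): c = -0.1633 + -1.5000i → escape time 2
(row=4, col=2): c = 0.0533 + -1.5000i → escape time 2
(row=4, col=3): c = 0.2700 + -1.5000i → escape time 2

Answer: 7777
7777
7776
4743
2222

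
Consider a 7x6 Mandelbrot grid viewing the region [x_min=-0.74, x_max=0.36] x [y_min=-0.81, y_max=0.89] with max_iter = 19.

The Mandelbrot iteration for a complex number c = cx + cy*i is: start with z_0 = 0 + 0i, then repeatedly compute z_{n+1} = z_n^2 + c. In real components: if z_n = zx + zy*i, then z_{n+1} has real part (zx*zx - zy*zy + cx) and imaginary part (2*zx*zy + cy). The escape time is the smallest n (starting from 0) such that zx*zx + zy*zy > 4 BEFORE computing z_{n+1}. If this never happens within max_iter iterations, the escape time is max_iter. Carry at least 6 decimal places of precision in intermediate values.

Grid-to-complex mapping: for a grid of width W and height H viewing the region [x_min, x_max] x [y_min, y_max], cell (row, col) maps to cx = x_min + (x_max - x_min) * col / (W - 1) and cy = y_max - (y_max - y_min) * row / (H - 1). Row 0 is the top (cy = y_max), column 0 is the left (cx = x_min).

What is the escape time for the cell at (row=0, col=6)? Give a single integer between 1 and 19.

Answer: 4

Derivation:
z_0 = 0 + 0i, c = 0.3600 + 0.8900i
Iter 1: z = 0.3600 + 0.8900i, |z|^2 = 0.9217
Iter 2: z = -0.3025 + 1.5308i, |z|^2 = 2.4349
Iter 3: z = -1.8918 + -0.0361i, |z|^2 = 3.5804
Iter 4: z = 3.9378 + 1.0267i, |z|^2 = 16.5601
Escaped at iteration 4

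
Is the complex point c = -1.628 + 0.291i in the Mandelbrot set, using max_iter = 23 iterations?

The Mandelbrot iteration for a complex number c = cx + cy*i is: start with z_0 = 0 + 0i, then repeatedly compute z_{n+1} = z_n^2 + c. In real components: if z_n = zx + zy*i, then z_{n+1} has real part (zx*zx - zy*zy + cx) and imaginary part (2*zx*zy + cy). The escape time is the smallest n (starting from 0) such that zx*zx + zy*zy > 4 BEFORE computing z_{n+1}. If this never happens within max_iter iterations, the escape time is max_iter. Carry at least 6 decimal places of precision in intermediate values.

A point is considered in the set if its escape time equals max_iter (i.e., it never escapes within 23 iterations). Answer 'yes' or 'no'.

z_0 = 0 + 0i, c = -1.6280 + 0.2910i
Iter 1: z = -1.6280 + 0.2910i, |z|^2 = 2.7351
Iter 2: z = 0.9377 + -0.6565i, |z|^2 = 1.3103
Iter 3: z = -1.1797 + -0.9402i, |z|^2 = 2.2757
Iter 4: z = -1.1203 + 2.5093i, |z|^2 = 7.5516
Escaped at iteration 4

Answer: no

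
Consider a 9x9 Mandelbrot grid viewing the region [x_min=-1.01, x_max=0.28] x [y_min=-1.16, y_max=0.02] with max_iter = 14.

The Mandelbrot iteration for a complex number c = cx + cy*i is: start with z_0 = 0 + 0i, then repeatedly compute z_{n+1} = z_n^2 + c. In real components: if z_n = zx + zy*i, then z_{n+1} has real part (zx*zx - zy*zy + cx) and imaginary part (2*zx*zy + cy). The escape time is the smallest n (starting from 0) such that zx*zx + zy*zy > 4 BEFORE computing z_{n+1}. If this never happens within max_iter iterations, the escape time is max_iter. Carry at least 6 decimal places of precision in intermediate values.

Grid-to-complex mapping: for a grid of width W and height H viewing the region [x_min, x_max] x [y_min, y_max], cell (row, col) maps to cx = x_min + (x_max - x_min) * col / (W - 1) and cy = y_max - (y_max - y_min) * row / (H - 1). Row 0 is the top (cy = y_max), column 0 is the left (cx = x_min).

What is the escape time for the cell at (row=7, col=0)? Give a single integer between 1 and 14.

Answer: 3

Derivation:
z_0 = 0 + 0i, c = -1.0100 + -1.0125i
Iter 1: z = -1.0100 + -1.0125i, |z|^2 = 2.0453
Iter 2: z = -1.0151 + 1.0327i, |z|^2 = 2.0969
Iter 3: z = -1.0462 + -3.1091i, |z|^2 = 10.7611
Escaped at iteration 3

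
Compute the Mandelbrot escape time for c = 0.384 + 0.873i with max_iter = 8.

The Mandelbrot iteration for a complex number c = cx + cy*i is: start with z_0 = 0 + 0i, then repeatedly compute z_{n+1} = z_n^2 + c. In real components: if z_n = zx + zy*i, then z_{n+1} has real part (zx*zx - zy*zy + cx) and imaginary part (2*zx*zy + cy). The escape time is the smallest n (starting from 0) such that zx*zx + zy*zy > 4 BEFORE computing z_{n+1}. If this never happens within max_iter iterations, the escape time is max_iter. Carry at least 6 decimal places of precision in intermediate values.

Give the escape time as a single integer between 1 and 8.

Answer: 4

Derivation:
z_0 = 0 + 0i, c = 0.3840 + 0.8730i
Iter 1: z = 0.3840 + 0.8730i, |z|^2 = 0.9096
Iter 2: z = -0.2307 + 1.5435i, |z|^2 = 2.4355
Iter 3: z = -1.9451 + 0.1609i, |z|^2 = 3.8092
Iter 4: z = 4.1414 + 0.2470i, |z|^2 = 17.2122
Escaped at iteration 4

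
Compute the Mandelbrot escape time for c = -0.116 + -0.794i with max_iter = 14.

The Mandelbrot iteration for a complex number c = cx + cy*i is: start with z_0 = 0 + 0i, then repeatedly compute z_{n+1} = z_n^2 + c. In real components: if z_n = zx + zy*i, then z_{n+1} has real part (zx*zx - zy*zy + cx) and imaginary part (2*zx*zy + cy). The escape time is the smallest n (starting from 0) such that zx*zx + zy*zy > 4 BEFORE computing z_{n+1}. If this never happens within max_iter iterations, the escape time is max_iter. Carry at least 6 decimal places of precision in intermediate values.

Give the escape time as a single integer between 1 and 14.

Answer: 14

Derivation:
z_0 = 0 + 0i, c = -0.1160 + -0.7940i
Iter 1: z = -0.1160 + -0.7940i, |z|^2 = 0.6439
Iter 2: z = -0.7330 + -0.6098i, |z|^2 = 0.9091
Iter 3: z = 0.0494 + 0.0999i, |z|^2 = 0.0124
Iter 4: z = -0.1235 + -0.7841i, |z|^2 = 0.6301
Iter 5: z = -0.7156 + -0.6003i, |z|^2 = 0.8724
Iter 6: z = 0.0358 + 0.0651i, |z|^2 = 0.0055
Iter 7: z = -0.1190 + -0.7893i, |z|^2 = 0.6372
Iter 8: z = -0.7249 + -0.6062i, |z|^2 = 0.8930
Iter 9: z = 0.0420 + 0.0849i, |z|^2 = 0.0090
Iter 10: z = -0.1214 + -0.7869i, |z|^2 = 0.6339
Iter 11: z = -0.7204 + -0.6029i, |z|^2 = 0.8825
Iter 12: z = 0.0395 + 0.0746i, |z|^2 = 0.0071
Iter 13: z = -0.1200 + -0.7881i, |z|^2 = 0.6355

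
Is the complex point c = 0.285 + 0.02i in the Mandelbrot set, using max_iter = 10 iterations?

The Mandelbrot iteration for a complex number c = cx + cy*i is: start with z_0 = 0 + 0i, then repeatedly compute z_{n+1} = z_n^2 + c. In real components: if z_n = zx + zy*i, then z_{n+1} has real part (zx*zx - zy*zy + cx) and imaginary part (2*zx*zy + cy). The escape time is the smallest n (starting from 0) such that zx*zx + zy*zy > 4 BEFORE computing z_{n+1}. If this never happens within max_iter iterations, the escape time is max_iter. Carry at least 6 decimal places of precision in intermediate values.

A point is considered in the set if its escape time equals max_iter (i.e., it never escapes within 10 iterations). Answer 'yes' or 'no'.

Answer: yes

Derivation:
z_0 = 0 + 0i, c = 0.2850 + 0.0200i
Iter 1: z = 0.2850 + 0.0200i, |z|^2 = 0.0816
Iter 2: z = 0.3658 + 0.0314i, |z|^2 = 0.1348
Iter 3: z = 0.4178 + 0.0430i, |z|^2 = 0.1764
Iter 4: z = 0.4577 + 0.0559i, |z|^2 = 0.2127
Iter 5: z = 0.4914 + 0.0712i, |z|^2 = 0.2465
Iter 6: z = 0.5214 + 0.0900i, |z|^2 = 0.2800
Iter 7: z = 0.5488 + 0.1138i, |z|^2 = 0.3141
Iter 8: z = 0.5732 + 0.1449i, |z|^2 = 0.3496
Iter 9: z = 0.5926 + 0.1861i, |z|^2 = 0.3858
Did not escape in 10 iterations → in set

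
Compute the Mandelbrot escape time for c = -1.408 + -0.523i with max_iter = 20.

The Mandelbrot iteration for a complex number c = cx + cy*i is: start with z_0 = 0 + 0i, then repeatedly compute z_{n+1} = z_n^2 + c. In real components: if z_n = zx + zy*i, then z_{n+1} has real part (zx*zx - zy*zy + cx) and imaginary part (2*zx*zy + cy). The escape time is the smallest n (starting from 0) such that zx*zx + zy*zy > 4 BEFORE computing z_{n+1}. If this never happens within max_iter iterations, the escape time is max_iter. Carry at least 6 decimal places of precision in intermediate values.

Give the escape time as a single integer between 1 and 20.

z_0 = 0 + 0i, c = -1.4080 + -0.5230i
Iter 1: z = -1.4080 + -0.5230i, |z|^2 = 2.2560
Iter 2: z = 0.3009 + 0.9498i, |z|^2 = 0.9926
Iter 3: z = -2.2195 + 0.0486i, |z|^2 = 4.9285
Escaped at iteration 3

Answer: 3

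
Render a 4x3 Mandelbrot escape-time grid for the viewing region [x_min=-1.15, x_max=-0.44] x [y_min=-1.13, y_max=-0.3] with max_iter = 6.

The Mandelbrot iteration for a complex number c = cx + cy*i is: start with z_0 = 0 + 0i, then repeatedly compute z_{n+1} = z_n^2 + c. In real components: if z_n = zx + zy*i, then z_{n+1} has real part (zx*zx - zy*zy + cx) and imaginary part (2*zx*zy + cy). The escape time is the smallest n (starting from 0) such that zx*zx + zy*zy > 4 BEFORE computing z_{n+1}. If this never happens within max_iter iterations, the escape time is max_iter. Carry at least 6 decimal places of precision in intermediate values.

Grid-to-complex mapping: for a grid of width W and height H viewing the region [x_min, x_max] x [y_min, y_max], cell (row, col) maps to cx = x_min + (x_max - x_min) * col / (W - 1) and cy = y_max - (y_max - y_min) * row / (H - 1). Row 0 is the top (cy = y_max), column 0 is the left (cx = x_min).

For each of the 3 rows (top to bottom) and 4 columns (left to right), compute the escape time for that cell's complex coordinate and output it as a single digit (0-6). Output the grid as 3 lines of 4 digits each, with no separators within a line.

(row=0, col=0): c = -1.1500 + -0.3000i → escape time 6
(row=0, col=1): c = -0.9133 + -0.3000i → escape time 6
(row=0, col=2): c = -0.6767 + -0.3000i → escape time 6
(row=0, col=3): c = -0.4400 + -0.3000i → escape time 6
(row=1, col=0): c = -1.1500 + -0.7150i → escape time 3
(row=1, col=1): c = -0.9133 + -0.7150i → escape time 4
(row=1, col=2): c = -0.6767 + -0.7150i → escape time 5
(row=1, col=3): c = -0.4400 + -0.7150i → escape time 6
(row=2, col=0): c = -1.1500 + -1.1300i → escape time 3
(row=2, col=1): c = -0.9133 + -1.1300i → escape time 3
(row=2, col=2): c = -0.6767 + -1.1300i → escape time 3
(row=2, col=3): c = -0.4400 + -1.1300i → escape time 4

Answer: 6666
3456
3334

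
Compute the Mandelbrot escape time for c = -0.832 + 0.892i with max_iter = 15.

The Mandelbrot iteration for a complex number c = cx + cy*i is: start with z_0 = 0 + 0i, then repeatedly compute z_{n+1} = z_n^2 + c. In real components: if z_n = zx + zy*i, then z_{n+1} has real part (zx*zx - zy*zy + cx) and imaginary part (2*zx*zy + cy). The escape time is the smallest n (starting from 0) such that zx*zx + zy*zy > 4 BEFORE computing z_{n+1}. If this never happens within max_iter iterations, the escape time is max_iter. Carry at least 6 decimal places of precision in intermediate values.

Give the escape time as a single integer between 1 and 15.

z_0 = 0 + 0i, c = -0.8320 + 0.8920i
Iter 1: z = -0.8320 + 0.8920i, |z|^2 = 1.4879
Iter 2: z = -0.9354 + -0.5923i, |z|^2 = 1.2259
Iter 3: z = -0.3078 + 2.0001i, |z|^2 = 4.0951
Escaped at iteration 3

Answer: 3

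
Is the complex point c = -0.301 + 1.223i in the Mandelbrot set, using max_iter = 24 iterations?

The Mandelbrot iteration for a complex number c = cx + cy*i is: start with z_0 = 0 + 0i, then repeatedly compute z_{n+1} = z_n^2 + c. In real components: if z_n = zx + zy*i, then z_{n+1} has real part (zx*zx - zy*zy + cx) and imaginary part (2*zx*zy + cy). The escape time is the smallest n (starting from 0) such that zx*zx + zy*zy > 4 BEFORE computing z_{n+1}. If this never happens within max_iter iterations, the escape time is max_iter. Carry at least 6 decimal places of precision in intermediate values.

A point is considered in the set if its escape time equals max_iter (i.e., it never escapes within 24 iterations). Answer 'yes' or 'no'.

z_0 = 0 + 0i, c = -0.3010 + 1.2230i
Iter 1: z = -0.3010 + 1.2230i, |z|^2 = 1.5863
Iter 2: z = -1.7061 + 0.4868i, |z|^2 = 3.1478
Iter 3: z = 2.3729 + -0.4379i, |z|^2 = 5.8226
Escaped at iteration 3

Answer: no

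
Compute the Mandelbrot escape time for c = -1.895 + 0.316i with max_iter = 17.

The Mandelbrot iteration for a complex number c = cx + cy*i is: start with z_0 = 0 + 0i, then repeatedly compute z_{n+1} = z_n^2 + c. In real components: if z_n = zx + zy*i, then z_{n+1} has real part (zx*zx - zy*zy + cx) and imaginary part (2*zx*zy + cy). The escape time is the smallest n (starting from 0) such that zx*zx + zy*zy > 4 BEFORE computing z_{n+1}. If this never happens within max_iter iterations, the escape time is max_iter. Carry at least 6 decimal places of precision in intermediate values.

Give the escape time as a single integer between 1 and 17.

Answer: 3

Derivation:
z_0 = 0 + 0i, c = -1.8950 + 0.3160i
Iter 1: z = -1.8950 + 0.3160i, |z|^2 = 3.6909
Iter 2: z = 1.5962 + -0.8816i, |z|^2 = 3.3250
Iter 3: z = -0.1245 + -2.4985i, |z|^2 = 6.2580
Escaped at iteration 3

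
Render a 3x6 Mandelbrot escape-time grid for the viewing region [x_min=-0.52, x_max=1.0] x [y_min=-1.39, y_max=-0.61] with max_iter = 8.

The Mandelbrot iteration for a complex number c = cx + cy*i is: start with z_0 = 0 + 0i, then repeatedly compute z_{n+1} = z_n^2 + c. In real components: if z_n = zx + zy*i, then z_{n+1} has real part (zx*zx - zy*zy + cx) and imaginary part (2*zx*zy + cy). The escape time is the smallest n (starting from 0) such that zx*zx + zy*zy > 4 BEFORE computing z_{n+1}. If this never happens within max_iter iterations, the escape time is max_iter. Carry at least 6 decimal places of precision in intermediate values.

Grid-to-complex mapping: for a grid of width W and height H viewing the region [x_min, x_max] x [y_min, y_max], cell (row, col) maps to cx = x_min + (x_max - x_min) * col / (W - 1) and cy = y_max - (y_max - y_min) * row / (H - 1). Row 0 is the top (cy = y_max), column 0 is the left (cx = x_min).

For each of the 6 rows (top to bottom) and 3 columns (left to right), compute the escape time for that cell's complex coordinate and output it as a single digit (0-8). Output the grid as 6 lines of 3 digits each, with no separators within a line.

(row=0, col=0): c = -0.5200 + -0.6100i → escape time 8
(row=0, col=1): c = 0.2400 + -0.6100i → escape time 8
(row=0, col=2): c = 1.0000 + -0.6100i → escape time 2
(row=1, col=0): c = -0.5200 + -0.7660i → escape time 6
(row=1, col=1): c = 0.2400 + -0.7660i → escape time 5
(row=1, col=2): c = 1.0000 + -0.7660i → escape time 2
(row=2, col=0): c = -0.5200 + -0.9220i → escape time 4
(row=2, col=1): c = 0.2400 + -0.9220i → escape time 4
(row=2, col=2): c = 1.0000 + -0.9220i → escape time 2
(row=3, col=0): c = -0.5200 + -1.0780i → escape time 4
(row=3, col=1): c = 0.2400 + -1.0780i → escape time 3
(row=3, col=2): c = 1.0000 + -1.0780i → escape time 2
(row=4, col=0): c = -0.5200 + -1.2340i → escape time 3
(row=4, col=1): c = 0.2400 + -1.2340i → escape time 2
(row=4, col=2): c = 1.0000 + -1.2340i → escape time 2
(row=5, col=0): c = -0.5200 + -1.3900i → escape time 2
(row=5, col=1): c = 0.2400 + -1.3900i → escape time 2
(row=5, col=2): c = 1.0000 + -1.3900i → escape time 2

Answer: 882
652
442
432
322
222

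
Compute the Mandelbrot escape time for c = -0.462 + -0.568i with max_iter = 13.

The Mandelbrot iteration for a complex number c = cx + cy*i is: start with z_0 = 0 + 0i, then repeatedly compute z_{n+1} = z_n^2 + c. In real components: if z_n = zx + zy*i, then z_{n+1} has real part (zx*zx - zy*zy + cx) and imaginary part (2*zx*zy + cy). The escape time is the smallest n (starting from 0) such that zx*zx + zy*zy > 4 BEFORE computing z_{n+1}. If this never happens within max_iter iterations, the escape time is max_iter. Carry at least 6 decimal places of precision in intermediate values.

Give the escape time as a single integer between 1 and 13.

z_0 = 0 + 0i, c = -0.4620 + -0.5680i
Iter 1: z = -0.4620 + -0.5680i, |z|^2 = 0.5361
Iter 2: z = -0.5712 + -0.0432i, |z|^2 = 0.3281
Iter 3: z = -0.1376 + -0.5187i, |z|^2 = 0.2880
Iter 4: z = -0.7121 + -0.4252i, |z|^2 = 0.6879
Iter 5: z = -0.1357 + 0.0376i, |z|^2 = 0.0198
Iter 6: z = -0.4450 + -0.5782i, |z|^2 = 0.5323
Iter 7: z = -0.5983 + -0.0534i, |z|^2 = 0.3608
Iter 8: z = -0.1069 + -0.5041i, |z|^2 = 0.2655
Iter 9: z = -0.7047 + -0.4603i, |z|^2 = 0.7084
Iter 10: z = -0.1772 + 0.0807i, |z|^2 = 0.0379
Iter 11: z = -0.4371 + -0.5966i, |z|^2 = 0.5470
Iter 12: z = -0.6269 + -0.0465i, |z|^2 = 0.3951

Answer: 13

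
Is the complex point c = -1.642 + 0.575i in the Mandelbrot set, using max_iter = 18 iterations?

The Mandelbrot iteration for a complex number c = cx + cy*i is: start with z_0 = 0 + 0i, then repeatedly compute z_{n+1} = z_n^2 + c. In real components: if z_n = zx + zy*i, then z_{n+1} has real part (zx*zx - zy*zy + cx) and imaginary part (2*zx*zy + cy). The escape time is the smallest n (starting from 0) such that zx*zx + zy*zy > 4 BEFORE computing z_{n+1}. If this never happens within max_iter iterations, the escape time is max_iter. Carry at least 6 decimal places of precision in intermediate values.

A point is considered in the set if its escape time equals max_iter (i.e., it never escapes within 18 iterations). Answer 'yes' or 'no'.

Answer: no

Derivation:
z_0 = 0 + 0i, c = -1.6420 + 0.5750i
Iter 1: z = -1.6420 + 0.5750i, |z|^2 = 3.0268
Iter 2: z = 0.7235 + -1.3133i, |z|^2 = 2.2483
Iter 3: z = -2.8432 + -1.3254i, |z|^2 = 9.8409
Escaped at iteration 3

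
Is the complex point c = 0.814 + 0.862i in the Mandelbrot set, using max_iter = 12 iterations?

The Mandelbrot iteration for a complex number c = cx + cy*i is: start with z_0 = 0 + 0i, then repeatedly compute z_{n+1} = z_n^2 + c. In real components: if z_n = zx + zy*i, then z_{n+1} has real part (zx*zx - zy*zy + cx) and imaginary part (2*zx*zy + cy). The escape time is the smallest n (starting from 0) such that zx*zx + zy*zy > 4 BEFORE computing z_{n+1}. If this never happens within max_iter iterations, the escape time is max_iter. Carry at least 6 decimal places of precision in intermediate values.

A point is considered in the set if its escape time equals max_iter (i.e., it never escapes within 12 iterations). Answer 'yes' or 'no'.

z_0 = 0 + 0i, c = 0.8140 + 0.8620i
Iter 1: z = 0.8140 + 0.8620i, |z|^2 = 1.4056
Iter 2: z = 0.7336 + 2.2653i, |z|^2 = 5.6698
Escaped at iteration 2

Answer: no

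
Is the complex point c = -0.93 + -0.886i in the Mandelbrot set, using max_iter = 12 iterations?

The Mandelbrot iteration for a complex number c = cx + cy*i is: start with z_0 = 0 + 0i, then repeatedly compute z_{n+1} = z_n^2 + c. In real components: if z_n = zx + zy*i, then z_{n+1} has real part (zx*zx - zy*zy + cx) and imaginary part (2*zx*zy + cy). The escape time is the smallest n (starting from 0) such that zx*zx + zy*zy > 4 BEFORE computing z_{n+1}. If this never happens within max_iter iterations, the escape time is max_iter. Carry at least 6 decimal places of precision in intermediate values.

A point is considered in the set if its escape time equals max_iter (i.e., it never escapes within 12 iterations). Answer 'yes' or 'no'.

Answer: no

Derivation:
z_0 = 0 + 0i, c = -0.9300 + -0.8860i
Iter 1: z = -0.9300 + -0.8860i, |z|^2 = 1.6499
Iter 2: z = -0.8501 + 0.7620i, |z|^2 = 1.3032
Iter 3: z = -0.7879 + -2.1815i, |z|^2 = 5.3797
Escaped at iteration 3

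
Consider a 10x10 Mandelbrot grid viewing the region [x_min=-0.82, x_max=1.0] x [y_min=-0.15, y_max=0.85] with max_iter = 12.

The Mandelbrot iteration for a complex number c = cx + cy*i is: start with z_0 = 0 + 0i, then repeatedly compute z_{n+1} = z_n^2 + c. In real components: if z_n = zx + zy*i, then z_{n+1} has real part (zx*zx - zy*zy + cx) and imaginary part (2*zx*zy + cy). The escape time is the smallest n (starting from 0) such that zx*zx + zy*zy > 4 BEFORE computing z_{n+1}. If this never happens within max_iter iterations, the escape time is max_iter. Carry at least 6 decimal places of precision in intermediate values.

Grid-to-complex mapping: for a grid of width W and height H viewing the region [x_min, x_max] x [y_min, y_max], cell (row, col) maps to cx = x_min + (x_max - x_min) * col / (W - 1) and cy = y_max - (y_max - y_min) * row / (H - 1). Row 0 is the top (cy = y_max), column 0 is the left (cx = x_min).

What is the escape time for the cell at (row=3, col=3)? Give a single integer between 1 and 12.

Answer: 12

Derivation:
z_0 = 0 + 0i, c = -0.2133 + 0.5167i
Iter 1: z = -0.2133 + 0.5167i, |z|^2 = 0.3125
Iter 2: z = -0.4348 + 0.2962i, |z|^2 = 0.2768
Iter 3: z = -0.1121 + 0.2591i, |z|^2 = 0.0797
Iter 4: z = -0.2679 + 0.4586i, |z|^2 = 0.2821
Iter 5: z = -0.3519 + 0.2709i, |z|^2 = 0.1972
Iter 6: z = -0.1629 + 0.3260i, |z|^2 = 0.1328
Iter 7: z = -0.2931 + 0.4104i, |z|^2 = 0.2543
Iter 8: z = -0.2959 + 0.2761i, |z|^2 = 0.1638
Iter 9: z = -0.2020 + 0.3533i, |z|^2 = 0.1656
Iter 10: z = -0.2973 + 0.3739i, |z|^2 = 0.2282
Iter 11: z = -0.2648 + 0.2943i, |z|^2 = 0.1567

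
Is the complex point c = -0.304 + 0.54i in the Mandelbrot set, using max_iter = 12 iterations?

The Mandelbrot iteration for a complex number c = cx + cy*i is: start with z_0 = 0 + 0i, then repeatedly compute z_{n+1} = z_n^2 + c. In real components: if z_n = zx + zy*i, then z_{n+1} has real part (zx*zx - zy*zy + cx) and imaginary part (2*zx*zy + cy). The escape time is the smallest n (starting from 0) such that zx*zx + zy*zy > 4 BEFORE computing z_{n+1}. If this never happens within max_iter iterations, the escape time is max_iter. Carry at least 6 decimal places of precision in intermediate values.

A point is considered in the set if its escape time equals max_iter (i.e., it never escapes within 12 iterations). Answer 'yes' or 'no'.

Answer: yes

Derivation:
z_0 = 0 + 0i, c = -0.3040 + 0.5400i
Iter 1: z = -0.3040 + 0.5400i, |z|^2 = 0.3840
Iter 2: z = -0.5032 + 0.2117i, |z|^2 = 0.2980
Iter 3: z = -0.0956 + 0.3270i, |z|^2 = 0.1161
Iter 4: z = -0.4018 + 0.4775i, |z|^2 = 0.3894
Iter 5: z = -0.3706 + 0.1563i, |z|^2 = 0.1618
Iter 6: z = -0.1911 + 0.4241i, |z|^2 = 0.2164
Iter 7: z = -0.4474 + 0.3779i, |z|^2 = 0.3429
Iter 8: z = -0.2467 + 0.2019i, |z|^2 = 0.1016
Iter 9: z = -0.2839 + 0.4404i, |z|^2 = 0.2746
Iter 10: z = -0.4173 + 0.2899i, |z|^2 = 0.2582
Iter 11: z = -0.2139 + 0.2980i, |z|^2 = 0.1346
Did not escape in 12 iterations → in set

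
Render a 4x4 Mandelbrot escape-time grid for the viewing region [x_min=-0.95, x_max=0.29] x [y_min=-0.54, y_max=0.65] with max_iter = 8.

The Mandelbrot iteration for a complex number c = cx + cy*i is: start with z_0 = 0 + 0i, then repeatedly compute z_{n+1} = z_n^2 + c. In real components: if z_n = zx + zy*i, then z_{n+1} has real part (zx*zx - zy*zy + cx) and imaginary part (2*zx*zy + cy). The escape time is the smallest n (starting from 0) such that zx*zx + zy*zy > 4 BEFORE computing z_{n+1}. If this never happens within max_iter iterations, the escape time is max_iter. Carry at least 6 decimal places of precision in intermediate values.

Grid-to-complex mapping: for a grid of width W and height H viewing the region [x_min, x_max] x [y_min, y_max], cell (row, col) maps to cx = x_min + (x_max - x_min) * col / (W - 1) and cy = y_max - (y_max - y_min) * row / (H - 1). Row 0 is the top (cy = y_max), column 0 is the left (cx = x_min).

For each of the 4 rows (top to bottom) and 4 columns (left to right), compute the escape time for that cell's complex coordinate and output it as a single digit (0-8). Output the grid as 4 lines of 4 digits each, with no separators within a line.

(row=0, col=0): c = -0.9500 + 0.6500i → escape time 4
(row=0, col=1): c = -0.5367 + 0.6500i → escape time 8
(row=0, col=2): c = -0.1233 + 0.6500i → escape time 8
(row=0, col=3): c = 0.2900 + 0.6500i → escape time 8
(row=1, col=0): c = -0.9500 + 0.2533i → escape time 8
(row=1, col=1): c = -0.5367 + 0.2533i → escape time 8
(row=1, col=2): c = -0.1233 + 0.2533i → escape time 8
(row=1, col=3): c = 0.2900 + 0.2533i → escape time 8
(row=2, col=0): c = -0.9500 + -0.1433i → escape time 8
(row=2, col=1): c = -0.5367 + -0.1433i → escape time 8
(row=2, col=2): c = -0.1233 + -0.1433i → escape time 8
(row=2, col=3): c = 0.2900 + -0.1433i → escape time 8
(row=3, col=0): c = -0.9500 + -0.5400i → escape time 5
(row=3, col=1): c = -0.5367 + -0.5400i → escape time 8
(row=3, col=2): c = -0.1233 + -0.5400i → escape time 8
(row=3, col=3): c = 0.2900 + -0.5400i → escape time 8

Answer: 4888
8888
8888
5888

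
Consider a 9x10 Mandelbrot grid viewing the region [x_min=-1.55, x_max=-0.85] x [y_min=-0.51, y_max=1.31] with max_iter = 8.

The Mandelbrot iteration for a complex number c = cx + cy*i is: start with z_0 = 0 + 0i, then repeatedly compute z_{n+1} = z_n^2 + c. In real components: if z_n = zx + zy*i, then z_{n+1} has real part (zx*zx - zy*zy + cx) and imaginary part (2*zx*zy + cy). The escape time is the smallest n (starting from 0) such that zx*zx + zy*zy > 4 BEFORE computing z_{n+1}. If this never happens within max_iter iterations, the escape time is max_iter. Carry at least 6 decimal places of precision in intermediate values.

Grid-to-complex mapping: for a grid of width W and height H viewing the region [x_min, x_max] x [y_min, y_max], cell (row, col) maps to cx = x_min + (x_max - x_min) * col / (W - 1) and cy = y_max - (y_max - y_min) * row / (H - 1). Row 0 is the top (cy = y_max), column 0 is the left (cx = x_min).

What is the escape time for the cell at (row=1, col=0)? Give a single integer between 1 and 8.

Answer: 2

Derivation:
z_0 = 0 + 0i, c = -1.5500 + 1.1078i
Iter 1: z = -1.5500 + 1.1078i, |z|^2 = 3.6297
Iter 2: z = -0.3747 + -2.3263i, |z|^2 = 5.5522
Escaped at iteration 2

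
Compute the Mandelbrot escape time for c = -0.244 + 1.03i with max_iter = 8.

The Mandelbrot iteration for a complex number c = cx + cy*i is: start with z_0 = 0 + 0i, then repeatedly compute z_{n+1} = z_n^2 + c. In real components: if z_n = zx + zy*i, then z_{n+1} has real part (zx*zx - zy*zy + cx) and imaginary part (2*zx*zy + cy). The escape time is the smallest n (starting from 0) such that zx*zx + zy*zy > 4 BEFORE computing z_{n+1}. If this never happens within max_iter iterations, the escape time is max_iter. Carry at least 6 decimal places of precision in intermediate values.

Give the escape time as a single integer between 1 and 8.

Answer: 6

Derivation:
z_0 = 0 + 0i, c = -0.2440 + 1.0300i
Iter 1: z = -0.2440 + 1.0300i, |z|^2 = 1.1204
Iter 2: z = -1.2454 + 0.5274i, |z|^2 = 1.8290
Iter 3: z = 1.0288 + -0.2835i, |z|^2 = 1.1389
Iter 4: z = 0.7341 + 0.4466i, |z|^2 = 0.7384
Iter 5: z = 0.0954 + 1.6857i, |z|^2 = 2.8509
Iter 6: z = -3.0766 + 1.3517i, |z|^2 = 11.2929
Escaped at iteration 6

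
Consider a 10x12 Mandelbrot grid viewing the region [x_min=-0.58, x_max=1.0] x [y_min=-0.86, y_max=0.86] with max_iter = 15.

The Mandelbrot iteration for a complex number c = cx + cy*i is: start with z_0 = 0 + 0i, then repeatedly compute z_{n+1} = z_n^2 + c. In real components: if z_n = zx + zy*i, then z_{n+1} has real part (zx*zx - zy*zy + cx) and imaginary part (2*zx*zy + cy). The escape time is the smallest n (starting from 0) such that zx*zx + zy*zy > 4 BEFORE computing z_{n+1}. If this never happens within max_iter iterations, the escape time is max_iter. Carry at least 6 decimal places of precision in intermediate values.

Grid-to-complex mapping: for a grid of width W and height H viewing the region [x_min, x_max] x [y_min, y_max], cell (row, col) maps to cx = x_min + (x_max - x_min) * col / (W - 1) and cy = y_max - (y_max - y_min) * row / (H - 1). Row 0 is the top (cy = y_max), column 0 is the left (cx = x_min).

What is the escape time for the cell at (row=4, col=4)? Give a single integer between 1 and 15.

Answer: 15

Derivation:
z_0 = 0 + 0i, c = 0.1222 + 0.2345i
Iter 1: z = 0.1222 + 0.2345i, |z|^2 = 0.0699
Iter 2: z = 0.0821 + 0.2919i, |z|^2 = 0.0919
Iter 3: z = 0.0438 + 0.2825i, |z|^2 = 0.0817
Iter 4: z = 0.0443 + 0.2593i, |z|^2 = 0.0692
Iter 5: z = 0.0570 + 0.2575i, |z|^2 = 0.0696
Iter 6: z = 0.0591 + 0.2639i, |z|^2 = 0.0731
Iter 7: z = 0.0561 + 0.2658i, |z|^2 = 0.0738
Iter 8: z = 0.0547 + 0.2644i, |z|^2 = 0.0729
Iter 9: z = 0.0553 + 0.2635i, |z|^2 = 0.0725
Iter 10: z = 0.0559 + 0.2637i, |z|^2 = 0.0727
Iter 11: z = 0.0558 + 0.2640i, |z|^2 = 0.0728
Iter 12: z = 0.0556 + 0.2640i, |z|^2 = 0.0728
Iter 13: z = 0.0556 + 0.2639i, |z|^2 = 0.0727
Iter 14: z = 0.0557 + 0.2639i, |z|^2 = 0.0727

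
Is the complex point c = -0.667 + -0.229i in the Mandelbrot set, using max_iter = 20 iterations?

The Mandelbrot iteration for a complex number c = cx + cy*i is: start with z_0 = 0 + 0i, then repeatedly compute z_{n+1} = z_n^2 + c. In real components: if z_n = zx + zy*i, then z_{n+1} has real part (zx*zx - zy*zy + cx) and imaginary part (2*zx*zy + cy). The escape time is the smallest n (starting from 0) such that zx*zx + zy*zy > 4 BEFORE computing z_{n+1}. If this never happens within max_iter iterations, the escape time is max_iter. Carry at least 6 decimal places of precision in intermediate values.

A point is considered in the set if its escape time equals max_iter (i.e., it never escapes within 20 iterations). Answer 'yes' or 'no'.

Answer: yes

Derivation:
z_0 = 0 + 0i, c = -0.6670 + -0.2290i
Iter 1: z = -0.6670 + -0.2290i, |z|^2 = 0.4973
Iter 2: z = -0.2746 + 0.0765i, |z|^2 = 0.0812
Iter 3: z = -0.5975 + -0.2710i, |z|^2 = 0.4304
Iter 4: z = -0.3835 + 0.0948i, |z|^2 = 0.1560
Iter 5: z = -0.5289 + -0.3017i, |z|^2 = 0.3708
Iter 6: z = -0.4783 + 0.0902i, |z|^2 = 0.2369
Iter 7: z = -0.4464 + -0.3153i, |z|^2 = 0.2987
Iter 8: z = -0.5671 + 0.0525i, |z|^2 = 0.3244
Iter 9: z = -0.3481 + -0.2885i, |z|^2 = 0.2044
Iter 10: z = -0.6291 + -0.0281i, |z|^2 = 0.3965
Iter 11: z = -0.2721 + -0.1936i, |z|^2 = 0.1115
Iter 12: z = -0.6305 + -0.1236i, |z|^2 = 0.4128
Iter 13: z = -0.2848 + -0.0731i, |z|^2 = 0.0865
Iter 14: z = -0.5912 + -0.1874i, |z|^2 = 0.3847
Iter 15: z = -0.3525 + -0.0075i, |z|^2 = 0.1243
Iter 16: z = -0.5428 + -0.2237i, |z|^2 = 0.3447
Iter 17: z = -0.4225 + 0.0139i, |z|^2 = 0.1787
Iter 18: z = -0.4887 + -0.2407i, |z|^2 = 0.2968
Iter 19: z = -0.4861 + 0.0063i, |z|^2 = 0.2363
Did not escape in 20 iterations → in set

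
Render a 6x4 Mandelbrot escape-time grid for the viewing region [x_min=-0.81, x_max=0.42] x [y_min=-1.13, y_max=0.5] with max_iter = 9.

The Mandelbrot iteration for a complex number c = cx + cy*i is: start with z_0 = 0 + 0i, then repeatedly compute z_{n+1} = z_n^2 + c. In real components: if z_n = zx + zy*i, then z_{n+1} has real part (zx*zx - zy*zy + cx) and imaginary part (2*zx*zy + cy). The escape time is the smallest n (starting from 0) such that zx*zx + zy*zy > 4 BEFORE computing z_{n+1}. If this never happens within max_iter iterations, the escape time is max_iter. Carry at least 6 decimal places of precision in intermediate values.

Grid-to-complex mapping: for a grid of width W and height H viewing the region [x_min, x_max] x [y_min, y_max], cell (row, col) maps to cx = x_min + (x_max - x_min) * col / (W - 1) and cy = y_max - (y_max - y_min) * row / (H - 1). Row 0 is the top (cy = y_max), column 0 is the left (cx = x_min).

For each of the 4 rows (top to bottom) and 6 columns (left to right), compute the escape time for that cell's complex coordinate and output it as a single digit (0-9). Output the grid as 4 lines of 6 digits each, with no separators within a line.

Answer: 699996
999996
599997
334432

Derivation:
(row=0, col=0): c = -0.8100 + 0.5000i → escape time 6
(row=0, col=1): c = -0.5640 + 0.5000i → escape time 9
(row=0, col=2): c = -0.3180 + 0.5000i → escape time 9
(row=0, col=3): c = -0.0720 + 0.5000i → escape time 9
(row=0, col=4): c = 0.1740 + 0.5000i → escape time 9
(row=0, col=5): c = 0.4200 + 0.5000i → escape time 6
(row=1, col=0): c = -0.8100 + -0.0433i → escape time 9
(row=1, col=1): c = -0.5640 + -0.0433i → escape time 9
(row=1, col=2): c = -0.3180 + -0.0433i → escape time 9
(row=1, col=3): c = -0.0720 + -0.0433i → escape time 9
(row=1, col=4): c = 0.1740 + -0.0433i → escape time 9
(row=1, col=5): c = 0.4200 + -0.0433i → escape time 6
(row=2, col=0): c = -0.8100 + -0.5867i → escape time 5
(row=2, col=1): c = -0.5640 + -0.5867i → escape time 9
(row=2, col=2): c = -0.3180 + -0.5867i → escape time 9
(row=2, col=3): c = -0.0720 + -0.5867i → escape time 9
(row=2, col=4): c = 0.1740 + -0.5867i → escape time 9
(row=2, col=5): c = 0.4200 + -0.5867i → escape time 7
(row=3, col=0): c = -0.8100 + -1.1300i → escape time 3
(row=3, col=1): c = -0.5640 + -1.1300i → escape time 3
(row=3, col=2): c = -0.3180 + -1.1300i → escape time 4
(row=3, col=3): c = -0.0720 + -1.1300i → escape time 4
(row=3, col=4): c = 0.1740 + -1.1300i → escape time 3
(row=3, col=5): c = 0.4200 + -1.1300i → escape time 2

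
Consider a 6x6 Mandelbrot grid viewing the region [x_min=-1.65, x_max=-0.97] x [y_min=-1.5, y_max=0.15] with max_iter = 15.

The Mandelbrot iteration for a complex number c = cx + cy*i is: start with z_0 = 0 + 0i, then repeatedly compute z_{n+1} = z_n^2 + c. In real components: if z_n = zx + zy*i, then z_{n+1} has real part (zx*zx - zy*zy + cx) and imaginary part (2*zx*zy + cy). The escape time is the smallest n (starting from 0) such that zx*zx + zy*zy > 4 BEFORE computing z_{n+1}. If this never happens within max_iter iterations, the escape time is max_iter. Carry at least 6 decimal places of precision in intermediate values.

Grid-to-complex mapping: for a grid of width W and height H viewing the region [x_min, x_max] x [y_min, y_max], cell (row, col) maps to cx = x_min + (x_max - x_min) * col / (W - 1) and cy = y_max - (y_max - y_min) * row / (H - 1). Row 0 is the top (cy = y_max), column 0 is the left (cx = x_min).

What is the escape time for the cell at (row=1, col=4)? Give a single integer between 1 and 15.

Answer: 15

Derivation:
z_0 = 0 + 0i, c = -1.1060 + -0.1800i
Iter 1: z = -1.1060 + -0.1800i, |z|^2 = 1.2556
Iter 2: z = 0.0848 + 0.2182i, |z|^2 = 0.0548
Iter 3: z = -1.1464 + -0.1430i, |z|^2 = 1.3347
Iter 4: z = 0.1878 + 0.1478i, |z|^2 = 0.0571
Iter 5: z = -1.0926 + -0.1245i, |z|^2 = 1.2093
Iter 6: z = 0.0723 + 0.0920i, |z|^2 = 0.0137
Iter 7: z = -1.1092 + -0.1667i, |z|^2 = 1.2582
Iter 8: z = 0.0966 + 0.1898i, |z|^2 = 0.0454
Iter 9: z = -1.1327 + -0.1433i, |z|^2 = 1.3035
Iter 10: z = 0.1565 + 0.1447i, |z|^2 = 0.0454
Iter 11: z = -1.1024 + -0.1347i, |z|^2 = 1.2335
Iter 12: z = 0.0912 + 0.1171i, |z|^2 = 0.0220
Iter 13: z = -1.1114 + -0.1586i, |z|^2 = 1.2603
Iter 14: z = 0.1040 + 0.1726i, |z|^2 = 0.0406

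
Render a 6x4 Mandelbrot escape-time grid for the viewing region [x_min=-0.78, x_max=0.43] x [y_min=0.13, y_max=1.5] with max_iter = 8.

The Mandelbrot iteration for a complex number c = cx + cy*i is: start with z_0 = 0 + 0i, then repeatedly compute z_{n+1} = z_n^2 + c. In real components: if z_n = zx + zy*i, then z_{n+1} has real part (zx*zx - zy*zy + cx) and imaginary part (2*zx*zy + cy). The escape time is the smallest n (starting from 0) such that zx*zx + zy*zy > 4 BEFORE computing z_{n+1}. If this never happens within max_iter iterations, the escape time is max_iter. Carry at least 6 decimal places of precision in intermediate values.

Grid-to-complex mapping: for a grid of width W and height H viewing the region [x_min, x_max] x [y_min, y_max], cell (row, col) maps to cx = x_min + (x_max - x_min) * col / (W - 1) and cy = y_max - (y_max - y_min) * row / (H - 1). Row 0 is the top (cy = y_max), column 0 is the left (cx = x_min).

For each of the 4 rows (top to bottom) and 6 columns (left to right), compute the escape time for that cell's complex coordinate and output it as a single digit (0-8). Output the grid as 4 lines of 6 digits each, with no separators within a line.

(row=0, col=0): c = -0.7800 + 1.5000i → escape time 2
(row=0, col=1): c = -0.5380 + 1.5000i → escape time 2
(row=0, col=2): c = -0.2960 + 1.5000i → escape time 2
(row=0, col=3): c = -0.0540 + 1.5000i → escape time 2
(row=0, col=4): c = 0.1880 + 1.5000i → escape time 2
(row=0, col=5): c = 0.4300 + 1.5000i → escape time 2
(row=1, col=0): c = -0.7800 + 1.0433i → escape time 3
(row=1, col=1): c = -0.5380 + 1.0433i → escape time 4
(row=1, col=2): c = -0.2960 + 1.0433i → escape time 5
(row=1, col=3): c = -0.0540 + 1.0433i → escape time 6
(row=1, col=4): c = 0.1880 + 1.0433i → escape time 4
(row=1, col=5): c = 0.4300 + 1.0433i → escape time 3
(row=2, col=0): c = -0.7800 + 0.5867i → escape time 5
(row=2, col=1): c = -0.5380 + 0.5867i → escape time 8
(row=2, col=2): c = -0.2960 + 0.5867i → escape time 8
(row=2, col=3): c = -0.0540 + 0.5867i → escape time 8
(row=2, col=4): c = 0.1880 + 0.5867i → escape time 8
(row=2, col=5): c = 0.4300 + 0.5867i → escape time 6
(row=3, col=0): c = -0.7800 + 0.1300i → escape time 8
(row=3, col=1): c = -0.5380 + 0.1300i → escape time 8
(row=3, col=2): c = -0.2960 + 0.1300i → escape time 8
(row=3, col=3): c = -0.0540 + 0.1300i → escape time 8
(row=3, col=4): c = 0.1880 + 0.1300i → escape time 8
(row=3, col=5): c = 0.4300 + 0.1300i → escape time 7

Answer: 222222
345643
588886
888887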